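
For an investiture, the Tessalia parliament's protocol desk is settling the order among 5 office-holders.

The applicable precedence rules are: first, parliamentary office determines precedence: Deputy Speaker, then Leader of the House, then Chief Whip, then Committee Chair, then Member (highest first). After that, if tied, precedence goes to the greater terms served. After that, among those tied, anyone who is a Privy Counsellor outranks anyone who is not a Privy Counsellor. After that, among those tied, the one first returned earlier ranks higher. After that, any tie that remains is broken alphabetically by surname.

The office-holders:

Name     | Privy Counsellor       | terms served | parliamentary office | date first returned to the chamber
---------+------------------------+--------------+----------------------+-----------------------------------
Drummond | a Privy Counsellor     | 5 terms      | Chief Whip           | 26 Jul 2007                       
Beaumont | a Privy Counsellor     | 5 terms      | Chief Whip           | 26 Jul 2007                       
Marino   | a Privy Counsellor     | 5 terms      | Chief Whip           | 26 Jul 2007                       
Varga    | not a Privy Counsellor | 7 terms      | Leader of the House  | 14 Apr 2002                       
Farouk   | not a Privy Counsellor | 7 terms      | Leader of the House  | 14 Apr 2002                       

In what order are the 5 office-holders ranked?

Farouk, Varga, Beaumont, Drummond, Marino

By parliamentary office: Farouk and Varga (Leader of the House); then Beaumont, Drummond and Marino (Chief Whip).
Farouk and Varga both have terms served 7 terms, so the next rule applies.
Farouk and Varga are each not a Privy Counsellor, so the next rule applies.
Farouk and Varga both have date first returned to the chamber 14 Apr 2002, so the next rule applies.
Among Farouk and Varga, alphabetically by surname: Farouk before Varga.
Beaumont, Drummond and Marino all have terms served 5 terms, so the next rule applies.
Beaumont, Drummond and Marino are each a Privy Counsellor, so the next rule applies.
Beaumont, Drummond and Marino all have date first returned to the chamber 26 Jul 2007, so the next rule applies.
Among Beaumont, Drummond and Marino, alphabetically by surname: Beaumont before Drummond before Marino.
Full order: Farouk, Varga, Beaumont, Drummond, Marino.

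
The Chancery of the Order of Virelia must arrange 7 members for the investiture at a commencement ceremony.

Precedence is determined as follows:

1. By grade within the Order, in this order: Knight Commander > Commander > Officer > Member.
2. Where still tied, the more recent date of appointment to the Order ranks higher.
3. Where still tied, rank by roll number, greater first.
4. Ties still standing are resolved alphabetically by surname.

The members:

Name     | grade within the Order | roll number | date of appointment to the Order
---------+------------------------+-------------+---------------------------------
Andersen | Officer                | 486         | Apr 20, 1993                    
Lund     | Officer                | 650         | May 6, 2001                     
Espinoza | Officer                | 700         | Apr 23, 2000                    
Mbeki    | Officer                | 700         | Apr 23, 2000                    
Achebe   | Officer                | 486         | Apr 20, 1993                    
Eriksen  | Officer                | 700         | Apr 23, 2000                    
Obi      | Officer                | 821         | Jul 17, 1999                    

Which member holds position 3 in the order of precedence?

Espinoza

By grade within the Order: Lund, Eriksen, Espinoza, Mbeki, Obi, Achebe and Andersen (Officer).
Among Lund, Eriksen, Espinoza, Mbeki, Obi, Achebe and Andersen, by date of appointment to the Order (later first): Lund (May 6, 2001) before Eriksen, Espinoza and Mbeki (Apr 23, 2000) before Obi (Jul 17, 1999) before Achebe and Andersen (Apr 20, 1993).
Eriksen, Espinoza and Mbeki all have roll number 700, so the next rule applies.
Among Eriksen, Espinoza and Mbeki, alphabetically by surname: Eriksen before Espinoza before Mbeki.
Achebe and Andersen both have roll number 486, so the next rule applies.
Among Achebe and Andersen, alphabetically by surname: Achebe before Andersen.
Order: Lund, Eriksen, Espinoza, Mbeki, Obi, Achebe, Andersen.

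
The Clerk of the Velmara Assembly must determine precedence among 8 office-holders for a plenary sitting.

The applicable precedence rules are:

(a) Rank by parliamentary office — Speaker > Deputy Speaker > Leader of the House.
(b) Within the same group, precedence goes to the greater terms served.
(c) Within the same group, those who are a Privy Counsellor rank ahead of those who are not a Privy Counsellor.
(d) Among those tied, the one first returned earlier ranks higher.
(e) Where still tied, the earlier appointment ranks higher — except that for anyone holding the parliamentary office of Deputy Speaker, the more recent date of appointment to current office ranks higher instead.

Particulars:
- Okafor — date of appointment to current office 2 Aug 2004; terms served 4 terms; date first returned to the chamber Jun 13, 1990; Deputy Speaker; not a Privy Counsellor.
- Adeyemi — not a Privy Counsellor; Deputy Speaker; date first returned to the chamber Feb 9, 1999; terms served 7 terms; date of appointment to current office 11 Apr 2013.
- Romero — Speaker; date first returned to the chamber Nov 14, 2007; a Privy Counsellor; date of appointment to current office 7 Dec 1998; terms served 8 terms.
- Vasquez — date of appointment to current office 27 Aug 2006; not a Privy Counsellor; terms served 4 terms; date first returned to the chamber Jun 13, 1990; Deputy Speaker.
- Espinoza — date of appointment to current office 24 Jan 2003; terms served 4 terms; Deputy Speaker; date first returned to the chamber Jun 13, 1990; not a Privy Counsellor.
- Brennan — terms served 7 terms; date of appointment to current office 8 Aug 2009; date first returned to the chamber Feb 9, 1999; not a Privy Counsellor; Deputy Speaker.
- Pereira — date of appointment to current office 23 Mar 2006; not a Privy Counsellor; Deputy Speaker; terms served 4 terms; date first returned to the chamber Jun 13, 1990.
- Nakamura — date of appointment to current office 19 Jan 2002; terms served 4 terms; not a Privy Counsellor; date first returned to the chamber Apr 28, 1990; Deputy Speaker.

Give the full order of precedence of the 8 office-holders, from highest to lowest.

Romero, Adeyemi, Brennan, Nakamura, Vasquez, Pereira, Okafor, Espinoza

By parliamentary office: Romero (Speaker); then Adeyemi, Brennan, Nakamura, Vasquez, Pereira, Okafor and Espinoza (Deputy Speaker).
Among Adeyemi, Brennan, Nakamura, Vasquez, Pereira, Okafor and Espinoza, by terms served (higher first): Adeyemi and Brennan (7 terms) before Nakamura, Vasquez, Pereira, Okafor and Espinoza (4 terms).
Adeyemi and Brennan are each not a Privy Counsellor, so the next rule applies.
Adeyemi and Brennan both have date first returned to the chamber Feb 9, 1999, so the next rule applies.
Among Adeyemi and Brennan, by date of appointment to current office (later first) (reversed rule for this group): Adeyemi (11 Apr 2013) before Brennan (8 Aug 2009).
Nakamura, Vasquez, Pereira, Okafor and Espinoza are each not a Privy Counsellor, so the next rule applies.
Among Nakamura, Vasquez, Pereira, Okafor and Espinoza, by date first returned to the chamber (earlier first): Nakamura (Apr 28, 1990) before Vasquez, Pereira, Okafor and Espinoza (Jun 13, 1990).
Among Vasquez, Pereira, Okafor and Espinoza, by date of appointment to current office (later first) (reversed rule for this group): Vasquez (27 Aug 2006) before Pereira (23 Mar 2006) before Okafor (2 Aug 2004) before Espinoza (24 Jan 2003).
Full order: Romero, Adeyemi, Brennan, Nakamura, Vasquez, Pereira, Okafor, Espinoza.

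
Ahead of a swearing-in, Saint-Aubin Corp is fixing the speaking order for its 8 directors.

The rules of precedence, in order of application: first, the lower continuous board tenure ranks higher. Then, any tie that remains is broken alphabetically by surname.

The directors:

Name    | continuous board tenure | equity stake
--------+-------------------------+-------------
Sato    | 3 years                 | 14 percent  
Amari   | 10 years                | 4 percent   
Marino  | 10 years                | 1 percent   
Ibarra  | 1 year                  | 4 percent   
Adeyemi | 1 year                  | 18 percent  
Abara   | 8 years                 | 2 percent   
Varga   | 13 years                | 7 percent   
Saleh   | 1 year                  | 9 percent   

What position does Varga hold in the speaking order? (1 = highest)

8

By continuous board tenure (lower first): Adeyemi, Ibarra and Saleh (each 1 year); then Sato (3 years); then Abara (8 years); then Amari and Marino (both 10 years); then Varga (13 years).
Among Adeyemi, Ibarra and Saleh, alphabetically by surname: Adeyemi before Ibarra before Saleh.
Among Amari and Marino, alphabetically by surname: Amari before Marino.
Order: Adeyemi, Ibarra, Saleh, Sato, Abara, Amari, Marino, Varga. So position 8.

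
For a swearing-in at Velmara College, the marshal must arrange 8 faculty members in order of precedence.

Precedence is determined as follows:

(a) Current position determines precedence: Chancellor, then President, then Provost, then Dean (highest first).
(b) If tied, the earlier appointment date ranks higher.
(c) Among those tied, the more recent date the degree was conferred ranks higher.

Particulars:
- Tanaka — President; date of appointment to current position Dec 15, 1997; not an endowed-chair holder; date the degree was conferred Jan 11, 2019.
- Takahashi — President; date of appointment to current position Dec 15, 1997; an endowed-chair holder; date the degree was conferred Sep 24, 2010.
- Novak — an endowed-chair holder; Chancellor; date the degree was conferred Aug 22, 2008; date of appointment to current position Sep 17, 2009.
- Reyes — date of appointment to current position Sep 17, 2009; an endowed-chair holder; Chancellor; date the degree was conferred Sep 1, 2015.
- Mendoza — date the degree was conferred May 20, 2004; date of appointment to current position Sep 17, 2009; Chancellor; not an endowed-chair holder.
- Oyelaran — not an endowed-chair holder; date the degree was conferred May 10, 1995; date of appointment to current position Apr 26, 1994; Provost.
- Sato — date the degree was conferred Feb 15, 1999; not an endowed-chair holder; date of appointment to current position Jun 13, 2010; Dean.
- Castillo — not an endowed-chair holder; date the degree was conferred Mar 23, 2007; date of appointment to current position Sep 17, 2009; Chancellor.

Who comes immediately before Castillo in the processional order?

By current position: Reyes, Novak, Castillo and Mendoza (Chancellor); then Tanaka and Takahashi (President); then Oyelaran (Provost); then Sato (Dean).
Reyes, Novak, Castillo and Mendoza all have date of appointment to current position Sep 17, 2009, so the next rule applies.
Among Reyes, Novak, Castillo and Mendoza, by date the degree was conferred (later first): Reyes (Sep 1, 2015) before Novak (Aug 22, 2008) before Castillo (Mar 23, 2007) before Mendoza (May 20, 2004).
Tanaka and Takahashi both have date of appointment to current position Dec 15, 1997, so the next rule applies.
Among Tanaka and Takahashi, by date the degree was conferred (later first): Tanaka (Jan 11, 2019) before Takahashi (Sep 24, 2010).
Order: Reyes, Novak, Castillo, Mendoza, Tanaka, Takahashi, Oyelaran, Sato.

Novak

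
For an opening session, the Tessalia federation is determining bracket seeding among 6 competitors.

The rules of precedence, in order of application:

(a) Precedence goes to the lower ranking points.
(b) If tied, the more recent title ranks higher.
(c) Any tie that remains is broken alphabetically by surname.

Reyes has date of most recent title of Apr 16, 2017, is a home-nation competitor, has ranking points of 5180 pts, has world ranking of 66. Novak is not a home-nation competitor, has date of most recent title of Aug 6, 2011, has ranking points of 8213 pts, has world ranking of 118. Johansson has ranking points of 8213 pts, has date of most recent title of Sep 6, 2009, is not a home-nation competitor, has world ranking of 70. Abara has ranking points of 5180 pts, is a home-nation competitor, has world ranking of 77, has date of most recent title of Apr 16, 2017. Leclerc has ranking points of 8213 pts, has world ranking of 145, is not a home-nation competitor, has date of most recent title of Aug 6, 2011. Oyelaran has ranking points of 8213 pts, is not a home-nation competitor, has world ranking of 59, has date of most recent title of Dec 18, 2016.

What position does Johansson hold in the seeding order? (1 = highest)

6

By ranking points (lower first): Abara and Reyes (both 5180 pts); then Oyelaran, Leclerc, Novak and Johansson (each 8213 pts).
Abara and Reyes both have date of most recent title Apr 16, 2017, so the next rule applies.
Among Abara and Reyes, alphabetically by surname: Abara before Reyes.
Among Oyelaran, Leclerc, Novak and Johansson, by date of most recent title (later first): Oyelaran (Dec 18, 2016) before Leclerc and Novak (Aug 6, 2011) before Johansson (Sep 6, 2009).
Among Leclerc and Novak, alphabetically by surname: Leclerc before Novak.
Order: Abara, Reyes, Oyelaran, Leclerc, Novak, Johansson. So position 6.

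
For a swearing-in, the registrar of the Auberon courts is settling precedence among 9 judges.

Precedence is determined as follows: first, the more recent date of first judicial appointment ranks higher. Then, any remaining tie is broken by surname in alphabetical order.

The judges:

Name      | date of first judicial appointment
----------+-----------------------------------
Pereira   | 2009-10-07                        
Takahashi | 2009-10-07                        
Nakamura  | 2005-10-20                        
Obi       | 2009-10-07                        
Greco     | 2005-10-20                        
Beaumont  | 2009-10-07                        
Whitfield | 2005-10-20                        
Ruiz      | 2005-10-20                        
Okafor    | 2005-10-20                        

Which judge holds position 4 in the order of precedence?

By date of first judicial appointment (later first): Beaumont, Obi, Pereira and Takahashi (each 2009-10-07); then Greco, Nakamura, Okafor, Ruiz and Whitfield (each 2005-10-20).
Among Beaumont, Obi, Pereira and Takahashi, alphabetically by surname: Beaumont before Obi before Pereira before Takahashi.
Among Greco, Nakamura, Okafor, Ruiz and Whitfield, alphabetically by surname: Greco before Nakamura before Okafor before Ruiz before Whitfield.
Order: Beaumont, Obi, Pereira, Takahashi, Greco, Nakamura, Okafor, Ruiz, Whitfield.

Takahashi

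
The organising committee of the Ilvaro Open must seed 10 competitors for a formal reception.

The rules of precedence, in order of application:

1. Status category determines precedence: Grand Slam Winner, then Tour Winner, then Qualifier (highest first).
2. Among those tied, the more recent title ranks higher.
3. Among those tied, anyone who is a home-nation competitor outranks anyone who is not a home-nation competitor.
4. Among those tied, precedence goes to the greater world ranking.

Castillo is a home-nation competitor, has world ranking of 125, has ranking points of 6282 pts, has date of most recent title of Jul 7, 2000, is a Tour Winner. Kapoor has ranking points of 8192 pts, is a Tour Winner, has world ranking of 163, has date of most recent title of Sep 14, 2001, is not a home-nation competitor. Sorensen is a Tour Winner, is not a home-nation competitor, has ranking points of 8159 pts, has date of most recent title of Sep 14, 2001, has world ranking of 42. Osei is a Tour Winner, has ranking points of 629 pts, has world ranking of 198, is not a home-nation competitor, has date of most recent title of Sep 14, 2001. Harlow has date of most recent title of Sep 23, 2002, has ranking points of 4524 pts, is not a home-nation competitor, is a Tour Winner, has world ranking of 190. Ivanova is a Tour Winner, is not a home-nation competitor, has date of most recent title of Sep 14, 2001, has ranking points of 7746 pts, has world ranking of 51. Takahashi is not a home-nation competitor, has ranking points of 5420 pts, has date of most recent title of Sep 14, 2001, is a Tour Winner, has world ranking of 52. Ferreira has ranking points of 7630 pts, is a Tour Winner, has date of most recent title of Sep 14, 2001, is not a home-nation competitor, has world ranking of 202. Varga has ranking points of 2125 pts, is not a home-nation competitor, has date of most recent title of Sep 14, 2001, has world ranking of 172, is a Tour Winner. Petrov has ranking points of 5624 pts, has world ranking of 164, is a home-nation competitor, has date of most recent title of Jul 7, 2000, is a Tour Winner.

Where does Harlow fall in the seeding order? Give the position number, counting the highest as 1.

By status category: Harlow, Ferreira, Osei, Varga, Kapoor, Takahashi, Ivanova, Sorensen, Petrov and Castillo (Tour Winner).
Among Harlow, Ferreira, Osei, Varga, Kapoor, Takahashi, Ivanova, Sorensen, Petrov and Castillo, by date of most recent title (later first): Harlow (Sep 23, 2002) before Ferreira, Osei, Varga, Kapoor, Takahashi, Ivanova and Sorensen (Sep 14, 2001) before Petrov and Castillo (Jul 7, 2000).
Ferreira, Osei, Varga, Kapoor, Takahashi, Ivanova and Sorensen are each not a home-nation competitor, so the next rule applies.
Among Ferreira, Osei, Varga, Kapoor, Takahashi, Ivanova and Sorensen, by world ranking (higher first): Ferreira (202) before Osei (198) before Varga (172) before Kapoor (163) before Takahashi (52) before Ivanova (51) before Sorensen (42).
Petrov and Castillo are each a home-nation competitor, so the next rule applies.
Among Petrov and Castillo, by world ranking (higher first): Petrov (164) before Castillo (125).
Order: Harlow, Ferreira, Osei, Varga, Kapoor, Takahashi, Ivanova, Sorensen, Petrov, Castillo. So position 1.

1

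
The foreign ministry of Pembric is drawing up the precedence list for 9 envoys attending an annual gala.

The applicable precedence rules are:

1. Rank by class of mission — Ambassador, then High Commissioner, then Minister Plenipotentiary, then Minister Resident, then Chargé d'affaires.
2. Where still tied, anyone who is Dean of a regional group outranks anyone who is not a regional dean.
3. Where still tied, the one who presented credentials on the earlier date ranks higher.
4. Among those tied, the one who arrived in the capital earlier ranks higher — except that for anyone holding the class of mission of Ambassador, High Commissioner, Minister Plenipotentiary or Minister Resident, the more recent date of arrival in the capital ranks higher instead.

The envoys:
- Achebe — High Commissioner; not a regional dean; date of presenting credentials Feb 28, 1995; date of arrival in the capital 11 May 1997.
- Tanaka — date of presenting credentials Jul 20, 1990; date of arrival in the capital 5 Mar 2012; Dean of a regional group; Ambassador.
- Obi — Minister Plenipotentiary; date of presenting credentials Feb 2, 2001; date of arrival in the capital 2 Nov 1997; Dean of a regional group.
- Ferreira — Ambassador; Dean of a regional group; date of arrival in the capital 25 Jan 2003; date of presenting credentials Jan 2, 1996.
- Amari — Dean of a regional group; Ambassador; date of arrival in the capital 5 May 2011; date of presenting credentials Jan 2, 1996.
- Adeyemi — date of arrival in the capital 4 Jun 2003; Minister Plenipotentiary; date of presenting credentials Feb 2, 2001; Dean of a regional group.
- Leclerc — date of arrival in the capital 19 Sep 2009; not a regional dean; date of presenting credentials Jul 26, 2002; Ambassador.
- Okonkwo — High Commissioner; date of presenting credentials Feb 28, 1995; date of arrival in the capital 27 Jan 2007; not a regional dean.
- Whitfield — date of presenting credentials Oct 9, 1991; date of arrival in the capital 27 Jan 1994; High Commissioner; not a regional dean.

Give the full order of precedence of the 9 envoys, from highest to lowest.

By class of mission: Tanaka, Amari, Ferreira and Leclerc (Ambassador); then Whitfield, Okonkwo and Achebe (High Commissioner); then Adeyemi and Obi (Minister Plenipotentiary).
Among Tanaka, Amari, Ferreira and Leclerc, Dean of a regional group before not a regional dean: Tanaka, Amari and Ferreira (Dean of a regional group) before Leclerc (not a regional dean).
Among Tanaka, Amari and Ferreira, by date of presenting credentials (earlier first): Tanaka (Jul 20, 1990) before Amari and Ferreira (Jan 2, 1996).
Among Amari and Ferreira, by date of arrival in the capital (later first) (reversed rule for this group): Amari (5 May 2011) before Ferreira (25 Jan 2003).
Whitfield, Okonkwo and Achebe are each not a regional dean, so the next rule applies.
Among Whitfield, Okonkwo and Achebe, by date of presenting credentials (earlier first): Whitfield (Oct 9, 1991) before Okonkwo and Achebe (Feb 28, 1995).
Among Okonkwo and Achebe, by date of arrival in the capital (later first) (reversed rule for this group): Okonkwo (27 Jan 2007) before Achebe (11 May 1997).
Adeyemi and Obi are each Dean of a regional group, so the next rule applies.
Adeyemi and Obi both have date of presenting credentials Feb 2, 2001, so the next rule applies.
Among Adeyemi and Obi, by date of arrival in the capital (later first) (reversed rule for this group): Adeyemi (4 Jun 2003) before Obi (2 Nov 1997).
Full order: Tanaka, Amari, Ferreira, Leclerc, Whitfield, Okonkwo, Achebe, Adeyemi, Obi.

Tanaka, Amari, Ferreira, Leclerc, Whitfield, Okonkwo, Achebe, Adeyemi, Obi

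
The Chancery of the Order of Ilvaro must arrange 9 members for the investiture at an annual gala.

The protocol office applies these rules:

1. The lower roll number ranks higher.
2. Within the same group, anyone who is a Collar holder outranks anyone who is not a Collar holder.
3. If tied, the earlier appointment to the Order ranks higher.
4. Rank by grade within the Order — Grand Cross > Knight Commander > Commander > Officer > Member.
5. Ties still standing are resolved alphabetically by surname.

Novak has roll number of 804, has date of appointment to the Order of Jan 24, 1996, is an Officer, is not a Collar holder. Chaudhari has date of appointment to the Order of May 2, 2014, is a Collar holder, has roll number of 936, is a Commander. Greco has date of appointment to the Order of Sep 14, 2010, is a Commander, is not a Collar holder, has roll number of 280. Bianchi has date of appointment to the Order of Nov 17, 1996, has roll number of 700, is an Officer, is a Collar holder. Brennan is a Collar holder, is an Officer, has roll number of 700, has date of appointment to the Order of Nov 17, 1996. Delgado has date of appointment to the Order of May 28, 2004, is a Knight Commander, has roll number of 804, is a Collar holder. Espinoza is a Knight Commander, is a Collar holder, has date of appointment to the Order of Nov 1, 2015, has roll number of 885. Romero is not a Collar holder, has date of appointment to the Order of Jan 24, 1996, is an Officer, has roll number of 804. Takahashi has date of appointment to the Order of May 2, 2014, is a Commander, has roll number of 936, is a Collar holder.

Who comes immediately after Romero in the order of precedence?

Espinoza

By roll number (lower first): Greco (280); then Bianchi and Brennan (both 700); then Delgado, Novak and Romero (each 804); then Espinoza (885); then Chaudhari and Takahashi (both 936).
Bianchi and Brennan are each a Collar holder, so the next rule applies.
Bianchi and Brennan both have date of appointment to the Order Nov 17, 1996, so the next rule applies.
Bianchi and Brennan are each Officer, so the next rule applies.
Among Bianchi and Brennan, alphabetically by surname: Bianchi before Brennan.
Among Delgado, Novak and Romero, a Collar holder before not a Collar holder: Delgado (a Collar holder) before Novak and Romero (not a Collar holder).
Novak and Romero both have date of appointment to the Order Jan 24, 1996, so the next rule applies.
Novak and Romero are each Officer, so the next rule applies.
Among Novak and Romero, alphabetically by surname: Novak before Romero.
Chaudhari and Takahashi are each a Collar holder, so the next rule applies.
Chaudhari and Takahashi both have date of appointment to the Order May 2, 2014, so the next rule applies.
Chaudhari and Takahashi are each Commander, so the next rule applies.
Among Chaudhari and Takahashi, alphabetically by surname: Chaudhari before Takahashi.
Order: Greco, Bianchi, Brennan, Delgado, Novak, Romero, Espinoza, Chaudhari, Takahashi.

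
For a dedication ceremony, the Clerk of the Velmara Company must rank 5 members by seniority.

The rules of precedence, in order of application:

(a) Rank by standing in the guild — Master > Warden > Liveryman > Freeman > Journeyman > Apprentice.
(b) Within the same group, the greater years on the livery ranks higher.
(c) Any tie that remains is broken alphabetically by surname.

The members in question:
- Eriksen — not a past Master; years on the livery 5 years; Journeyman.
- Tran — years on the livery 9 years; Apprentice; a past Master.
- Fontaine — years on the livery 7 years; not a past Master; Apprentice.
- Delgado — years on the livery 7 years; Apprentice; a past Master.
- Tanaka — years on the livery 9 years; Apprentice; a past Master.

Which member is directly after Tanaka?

By standing in the guild: Eriksen (Journeyman); then Tanaka, Tran, Delgado and Fontaine (Apprentice).
Among Tanaka, Tran, Delgado and Fontaine, by years on the livery (higher first): Tanaka and Tran (9 years) before Delgado and Fontaine (7 years).
Among Tanaka and Tran, alphabetically by surname: Tanaka before Tran.
Among Delgado and Fontaine, alphabetically by surname: Delgado before Fontaine.
Order: Eriksen, Tanaka, Tran, Delgado, Fontaine.

Tran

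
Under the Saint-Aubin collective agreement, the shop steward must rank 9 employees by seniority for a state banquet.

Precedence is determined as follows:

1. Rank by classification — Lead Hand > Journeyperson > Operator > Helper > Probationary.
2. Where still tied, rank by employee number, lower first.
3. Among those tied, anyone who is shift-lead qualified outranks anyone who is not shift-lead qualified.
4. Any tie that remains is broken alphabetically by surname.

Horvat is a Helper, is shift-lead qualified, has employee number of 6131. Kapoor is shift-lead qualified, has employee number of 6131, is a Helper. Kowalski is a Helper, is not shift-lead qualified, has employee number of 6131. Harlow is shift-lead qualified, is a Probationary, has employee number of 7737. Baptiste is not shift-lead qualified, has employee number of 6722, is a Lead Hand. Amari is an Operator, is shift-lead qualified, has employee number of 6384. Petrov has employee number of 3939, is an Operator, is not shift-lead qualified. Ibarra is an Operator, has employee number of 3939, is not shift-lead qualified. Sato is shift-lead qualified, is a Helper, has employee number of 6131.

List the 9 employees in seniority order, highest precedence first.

By classification: Baptiste (Lead Hand); then Ibarra, Petrov and Amari (Operator); then Horvat, Kapoor, Sato and Kowalski (Helper); then Harlow (Probationary).
Among Ibarra, Petrov and Amari, by employee number (lower first): Ibarra and Petrov (3939) before Amari (6384).
Ibarra and Petrov are each not shift-lead qualified, so the next rule applies.
Among Ibarra and Petrov, alphabetically by surname: Ibarra before Petrov.
Horvat, Kapoor, Sato and Kowalski all have employee number 6131, so the next rule applies.
Among Horvat, Kapoor, Sato and Kowalski, shift-lead qualified before not shift-lead qualified: Horvat, Kapoor and Sato (shift-lead qualified) before Kowalski (not shift-lead qualified).
Among Horvat, Kapoor and Sato, alphabetically by surname: Horvat before Kapoor before Sato.
Full order: Baptiste, Ibarra, Petrov, Amari, Horvat, Kapoor, Sato, Kowalski, Harlow.

Baptiste, Ibarra, Petrov, Amari, Horvat, Kapoor, Sato, Kowalski, Harlow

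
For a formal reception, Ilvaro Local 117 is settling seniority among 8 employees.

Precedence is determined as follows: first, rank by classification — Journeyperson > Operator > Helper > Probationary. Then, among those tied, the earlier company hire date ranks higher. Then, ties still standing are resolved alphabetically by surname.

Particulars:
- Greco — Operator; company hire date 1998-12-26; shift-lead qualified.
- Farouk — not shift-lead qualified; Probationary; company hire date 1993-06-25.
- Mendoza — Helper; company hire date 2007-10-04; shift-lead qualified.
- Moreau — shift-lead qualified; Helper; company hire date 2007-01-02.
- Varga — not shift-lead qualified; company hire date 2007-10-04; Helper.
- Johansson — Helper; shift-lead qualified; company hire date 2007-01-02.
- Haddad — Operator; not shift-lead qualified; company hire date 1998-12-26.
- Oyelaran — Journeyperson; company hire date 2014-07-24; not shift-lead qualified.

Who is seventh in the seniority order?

Varga

By classification: Oyelaran (Journeyperson); then Greco and Haddad (Operator); then Johansson, Moreau, Mendoza and Varga (Helper); then Farouk (Probationary).
Greco and Haddad both have company hire date 1998-12-26, so the next rule applies.
Among Greco and Haddad, alphabetically by surname: Greco before Haddad.
Among Johansson, Moreau, Mendoza and Varga, by company hire date (earlier first): Johansson and Moreau (2007-01-02) before Mendoza and Varga (2007-10-04).
Among Johansson and Moreau, alphabetically by surname: Johansson before Moreau.
Among Mendoza and Varga, alphabetically by surname: Mendoza before Varga.
Order: Oyelaran, Greco, Haddad, Johansson, Moreau, Mendoza, Varga, Farouk.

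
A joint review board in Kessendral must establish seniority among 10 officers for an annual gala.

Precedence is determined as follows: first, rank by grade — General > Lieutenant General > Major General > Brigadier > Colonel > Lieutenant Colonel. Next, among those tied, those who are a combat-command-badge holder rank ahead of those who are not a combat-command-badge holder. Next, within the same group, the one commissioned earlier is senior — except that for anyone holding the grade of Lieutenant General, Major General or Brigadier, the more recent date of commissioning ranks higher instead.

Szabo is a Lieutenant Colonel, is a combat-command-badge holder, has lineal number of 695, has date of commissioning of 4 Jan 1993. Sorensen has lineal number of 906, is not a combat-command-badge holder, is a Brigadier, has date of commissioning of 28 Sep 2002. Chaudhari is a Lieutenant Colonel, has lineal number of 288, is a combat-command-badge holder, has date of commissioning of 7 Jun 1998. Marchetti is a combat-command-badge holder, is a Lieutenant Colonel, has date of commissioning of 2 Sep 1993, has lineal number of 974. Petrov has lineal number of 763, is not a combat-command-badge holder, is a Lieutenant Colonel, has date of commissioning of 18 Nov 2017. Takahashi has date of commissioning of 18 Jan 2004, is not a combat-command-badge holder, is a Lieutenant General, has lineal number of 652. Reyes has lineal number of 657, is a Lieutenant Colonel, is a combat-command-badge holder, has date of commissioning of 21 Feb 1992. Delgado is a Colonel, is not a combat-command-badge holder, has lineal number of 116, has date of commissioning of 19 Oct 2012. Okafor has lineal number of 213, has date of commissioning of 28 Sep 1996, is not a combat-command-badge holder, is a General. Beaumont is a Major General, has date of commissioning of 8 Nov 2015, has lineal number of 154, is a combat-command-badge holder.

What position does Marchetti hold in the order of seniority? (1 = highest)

By grade: Okafor (General); then Takahashi (Lieutenant General); then Beaumont (Major General); then Sorensen (Brigadier); then Delgado (Colonel); then Reyes, Szabo, Marchetti, Chaudhari and Petrov (Lieutenant Colonel).
Among Reyes, Szabo, Marchetti, Chaudhari and Petrov, a combat-command-badge holder before not a combat-command-badge holder: Reyes, Szabo, Marchetti and Chaudhari (a combat-command-badge holder) before Petrov (not a combat-command-badge holder).
Among Reyes, Szabo, Marchetti and Chaudhari, by date of commissioning (earlier first): Reyes (21 Feb 1992) before Szabo (4 Jan 1993) before Marchetti (2 Sep 1993) before Chaudhari (7 Jun 1998).
Order: Okafor, Takahashi, Beaumont, Sorensen, Delgado, Reyes, Szabo, Marchetti, Chaudhari, Petrov. So position 8.

8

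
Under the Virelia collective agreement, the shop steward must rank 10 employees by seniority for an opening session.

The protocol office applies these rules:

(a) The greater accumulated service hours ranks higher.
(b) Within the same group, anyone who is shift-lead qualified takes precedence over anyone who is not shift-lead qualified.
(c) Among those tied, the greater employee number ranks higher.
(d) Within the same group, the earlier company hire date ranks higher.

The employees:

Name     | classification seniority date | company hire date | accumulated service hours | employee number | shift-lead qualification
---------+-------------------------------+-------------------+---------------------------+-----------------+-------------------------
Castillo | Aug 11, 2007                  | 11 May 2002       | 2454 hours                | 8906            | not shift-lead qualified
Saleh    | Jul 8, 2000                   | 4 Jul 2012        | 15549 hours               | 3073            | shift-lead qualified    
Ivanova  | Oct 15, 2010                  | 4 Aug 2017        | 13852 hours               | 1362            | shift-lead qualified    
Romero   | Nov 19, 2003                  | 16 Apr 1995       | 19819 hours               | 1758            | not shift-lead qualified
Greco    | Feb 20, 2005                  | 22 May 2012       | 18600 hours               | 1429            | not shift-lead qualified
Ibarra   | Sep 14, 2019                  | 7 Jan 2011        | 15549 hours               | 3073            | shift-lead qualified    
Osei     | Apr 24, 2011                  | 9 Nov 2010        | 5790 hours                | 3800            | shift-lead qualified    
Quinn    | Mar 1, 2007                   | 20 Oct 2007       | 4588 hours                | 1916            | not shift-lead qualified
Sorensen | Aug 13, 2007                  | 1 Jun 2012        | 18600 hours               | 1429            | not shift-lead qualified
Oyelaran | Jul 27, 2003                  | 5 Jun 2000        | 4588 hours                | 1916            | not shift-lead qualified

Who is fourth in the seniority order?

By accumulated service hours (higher first): Romero (19819 hours); then Greco and Sorensen (both 18600 hours); then Ibarra and Saleh (both 15549 hours); then Ivanova (13852 hours); then Osei (5790 hours); then Oyelaran and Quinn (both 4588 hours); then Castillo (2454 hours).
Greco and Sorensen are each not shift-lead qualified, so the next rule applies.
Greco and Sorensen both have employee number 1429, so the next rule applies.
Among Greco and Sorensen, by company hire date (earlier first): Greco (22 May 2012) before Sorensen (1 Jun 2012).
Ibarra and Saleh are each shift-lead qualified, so the next rule applies.
Ibarra and Saleh both have employee number 3073, so the next rule applies.
Among Ibarra and Saleh, by company hire date (earlier first): Ibarra (7 Jan 2011) before Saleh (4 Jul 2012).
Oyelaran and Quinn are each not shift-lead qualified, so the next rule applies.
Oyelaran and Quinn both have employee number 1916, so the next rule applies.
Among Oyelaran and Quinn, by company hire date (earlier first): Oyelaran (5 Jun 2000) before Quinn (20 Oct 2007).
Order: Romero, Greco, Sorensen, Ibarra, Saleh, Ivanova, Osei, Oyelaran, Quinn, Castillo.

Ibarra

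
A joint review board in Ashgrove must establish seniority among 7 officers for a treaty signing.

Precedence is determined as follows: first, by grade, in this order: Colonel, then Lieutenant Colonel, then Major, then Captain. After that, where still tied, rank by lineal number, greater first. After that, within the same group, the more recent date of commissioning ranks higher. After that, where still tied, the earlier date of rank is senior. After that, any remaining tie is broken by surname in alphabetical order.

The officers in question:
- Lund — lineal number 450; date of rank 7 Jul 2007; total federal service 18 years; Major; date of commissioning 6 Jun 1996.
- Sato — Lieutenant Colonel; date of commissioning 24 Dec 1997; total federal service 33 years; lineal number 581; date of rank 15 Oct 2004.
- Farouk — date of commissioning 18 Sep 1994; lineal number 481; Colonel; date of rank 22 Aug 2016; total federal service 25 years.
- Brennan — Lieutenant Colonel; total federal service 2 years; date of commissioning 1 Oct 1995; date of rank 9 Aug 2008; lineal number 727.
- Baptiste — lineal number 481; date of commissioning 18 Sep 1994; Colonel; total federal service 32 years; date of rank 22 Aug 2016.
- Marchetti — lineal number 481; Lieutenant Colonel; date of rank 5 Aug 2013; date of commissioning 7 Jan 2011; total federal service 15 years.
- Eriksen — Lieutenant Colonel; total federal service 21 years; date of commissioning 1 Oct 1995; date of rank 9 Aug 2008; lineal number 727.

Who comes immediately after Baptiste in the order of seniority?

By grade: Baptiste and Farouk (Colonel); then Brennan, Eriksen, Sato and Marchetti (Lieutenant Colonel); then Lund (Major).
Baptiste and Farouk both have lineal number 481, so the next rule applies.
Baptiste and Farouk both have date of commissioning 18 Sep 1994, so the next rule applies.
Baptiste and Farouk both have date of rank 22 Aug 2016, so the next rule applies.
Among Baptiste and Farouk, alphabetically by surname: Baptiste before Farouk.
Among Brennan, Eriksen, Sato and Marchetti, by lineal number (higher first): Brennan and Eriksen (727) before Sato (581) before Marchetti (481).
Brennan and Eriksen both have date of commissioning 1 Oct 1995, so the next rule applies.
Brennan and Eriksen both have date of rank 9 Aug 2008, so the next rule applies.
Among Brennan and Eriksen, alphabetically by surname: Brennan before Eriksen.
Order: Baptiste, Farouk, Brennan, Eriksen, Sato, Marchetti, Lund.

Farouk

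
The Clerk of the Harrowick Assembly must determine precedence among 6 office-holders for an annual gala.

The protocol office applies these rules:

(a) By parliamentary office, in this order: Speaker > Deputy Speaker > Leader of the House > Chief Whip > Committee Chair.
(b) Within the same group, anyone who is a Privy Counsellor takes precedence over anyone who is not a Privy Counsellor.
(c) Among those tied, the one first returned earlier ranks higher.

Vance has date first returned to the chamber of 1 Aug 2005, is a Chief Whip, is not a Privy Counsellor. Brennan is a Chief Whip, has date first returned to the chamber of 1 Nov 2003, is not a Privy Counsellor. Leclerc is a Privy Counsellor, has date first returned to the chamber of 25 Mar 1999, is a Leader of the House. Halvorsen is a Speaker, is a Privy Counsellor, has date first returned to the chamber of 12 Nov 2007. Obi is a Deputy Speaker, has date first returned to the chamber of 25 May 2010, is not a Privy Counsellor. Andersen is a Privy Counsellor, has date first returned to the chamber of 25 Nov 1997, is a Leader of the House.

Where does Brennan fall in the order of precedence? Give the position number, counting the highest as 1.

By parliamentary office: Halvorsen (Speaker); then Obi (Deputy Speaker); then Andersen and Leclerc (Leader of the House); then Brennan and Vance (Chief Whip).
Andersen and Leclerc are each a Privy Counsellor, so the next rule applies.
Among Andersen and Leclerc, by date first returned to the chamber (earlier first): Andersen (25 Nov 1997) before Leclerc (25 Mar 1999).
Brennan and Vance are each not a Privy Counsellor, so the next rule applies.
Among Brennan and Vance, by date first returned to the chamber (earlier first): Brennan (1 Nov 2003) before Vance (1 Aug 2005).
Order: Halvorsen, Obi, Andersen, Leclerc, Brennan, Vance. So position 5.

5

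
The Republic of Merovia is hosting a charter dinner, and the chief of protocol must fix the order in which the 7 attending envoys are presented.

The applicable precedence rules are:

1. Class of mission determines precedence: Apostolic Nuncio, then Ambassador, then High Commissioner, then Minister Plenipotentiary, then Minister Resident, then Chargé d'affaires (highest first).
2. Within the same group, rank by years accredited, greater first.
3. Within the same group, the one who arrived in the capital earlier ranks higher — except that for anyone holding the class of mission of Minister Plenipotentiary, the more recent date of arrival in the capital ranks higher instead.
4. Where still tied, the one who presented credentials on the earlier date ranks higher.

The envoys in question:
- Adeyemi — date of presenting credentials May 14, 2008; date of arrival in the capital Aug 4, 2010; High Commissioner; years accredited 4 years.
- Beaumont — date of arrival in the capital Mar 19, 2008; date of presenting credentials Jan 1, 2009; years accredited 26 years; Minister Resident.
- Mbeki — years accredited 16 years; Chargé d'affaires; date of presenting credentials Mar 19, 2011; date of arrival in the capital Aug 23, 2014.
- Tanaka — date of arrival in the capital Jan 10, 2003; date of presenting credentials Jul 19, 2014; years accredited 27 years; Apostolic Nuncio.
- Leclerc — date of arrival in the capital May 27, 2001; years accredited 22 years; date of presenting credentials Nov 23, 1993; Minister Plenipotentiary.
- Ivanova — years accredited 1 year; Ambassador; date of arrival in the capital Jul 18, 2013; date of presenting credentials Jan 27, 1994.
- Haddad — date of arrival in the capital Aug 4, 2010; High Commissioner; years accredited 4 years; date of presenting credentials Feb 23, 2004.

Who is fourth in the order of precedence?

Adeyemi

By class of mission: Tanaka (Apostolic Nuncio); then Ivanova (Ambassador); then Haddad and Adeyemi (High Commissioner); then Leclerc (Minister Plenipotentiary); then Beaumont (Minister Resident); then Mbeki (Chargé d'affaires).
Haddad and Adeyemi both have years accredited 4 years, so the next rule applies.
Haddad and Adeyemi both have date of arrival in the capital Aug 4, 2010, so the next rule applies.
Among Haddad and Adeyemi, by date of presenting credentials (earlier first): Haddad (Feb 23, 2004) before Adeyemi (May 14, 2008).
Order: Tanaka, Ivanova, Haddad, Adeyemi, Leclerc, Beaumont, Mbeki.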